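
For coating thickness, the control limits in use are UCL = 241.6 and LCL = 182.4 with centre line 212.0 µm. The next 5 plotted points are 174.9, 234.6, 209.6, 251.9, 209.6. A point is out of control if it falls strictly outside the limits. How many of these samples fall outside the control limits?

Compare each point to [182.4, 241.6]: sample 1 = 174.9 < LCL; sample 4 = 251.9 > UCL.

2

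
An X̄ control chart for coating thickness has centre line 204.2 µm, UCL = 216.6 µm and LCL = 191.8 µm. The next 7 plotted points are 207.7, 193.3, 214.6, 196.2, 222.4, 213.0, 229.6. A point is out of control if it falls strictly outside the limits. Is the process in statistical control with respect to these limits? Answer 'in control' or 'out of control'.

out of control

Compare each point to [191.8, 216.6]: sample 5 = 222.4 > UCL; sample 7 = 229.6 > UCL.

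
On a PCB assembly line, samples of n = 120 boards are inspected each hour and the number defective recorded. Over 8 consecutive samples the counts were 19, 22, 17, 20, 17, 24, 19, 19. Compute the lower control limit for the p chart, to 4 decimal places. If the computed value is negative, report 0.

p̄ = Σdᵢ / (k·n) = 157 / (8 × 120) = 0.16354
LCL = p̄ − 3·√(p̄(1−p̄)/n) = 0.16354 − 3 × 0.03376 = 0.06225

0.0623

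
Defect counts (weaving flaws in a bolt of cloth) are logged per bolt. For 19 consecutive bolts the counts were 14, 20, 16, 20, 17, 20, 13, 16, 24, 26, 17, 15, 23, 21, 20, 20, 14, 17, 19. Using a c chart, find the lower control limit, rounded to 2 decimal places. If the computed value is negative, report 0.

c̄ = (14 + 20 + 16 + 20 + 17 + 20 + 13 + 16 + 24 + 26 + 17 + 15 + 23 + 21 + 20 + 20 + 14 + 17 + 19) / 19 = 352 / 19 = 18.5263
LCL = c̄ − 3√c̄ = 18.5263 − 3 × 4.3042 = 5.6137

5.61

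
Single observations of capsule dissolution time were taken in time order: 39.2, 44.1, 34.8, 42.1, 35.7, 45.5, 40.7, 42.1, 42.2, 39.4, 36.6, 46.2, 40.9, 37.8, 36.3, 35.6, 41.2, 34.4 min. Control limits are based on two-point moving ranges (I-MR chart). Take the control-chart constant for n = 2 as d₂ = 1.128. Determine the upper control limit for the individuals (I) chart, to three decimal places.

X̄ = (39.2 + 44.1 + 34.8 + 42.1 + 35.7 + 45.5 + 40.7 + 42.1 + 42.2 + 39.4 + 36.6 + 46.2 + 40.9 + 37.8 + 36.3 + 35.6 + 41.2 + 34.4) / 18 = 39.7111
Moving ranges: 4.9, 9.3, 7.3, 6.4, 9.8, 4.8, 1.4, 0.1, 2.8, 2.8, 9.6, 5.3, 3.1, 1.5, 0.7, 5.6, 6.8; M̄R̄ = 82.2000 / 17 = 4.8353
UCL = X̄ + 3·M̄R̄/d₂ = 39.7111 + 3 × 4.8353 / 1.128 = 52.5709

52.571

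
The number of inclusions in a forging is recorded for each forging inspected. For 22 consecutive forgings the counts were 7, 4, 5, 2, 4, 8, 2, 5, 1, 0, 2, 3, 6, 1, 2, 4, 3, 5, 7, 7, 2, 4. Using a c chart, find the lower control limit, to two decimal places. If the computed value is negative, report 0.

c̄ = (7 + 4 + 5 + 2 + 4 + 8 + 2 + 5 + 1 + 0 + 2 + 3 + 6 + 1 + 2 + 4 + 3 + 5 + 7 + 7 + 2 + 4) / 22 = 84 / 22 = 3.8182
LCL = c̄ − 3√c̄ = 3.8182 − 3 × 1.9540 = -2.0439 → 0 (cannot be negative)

0.00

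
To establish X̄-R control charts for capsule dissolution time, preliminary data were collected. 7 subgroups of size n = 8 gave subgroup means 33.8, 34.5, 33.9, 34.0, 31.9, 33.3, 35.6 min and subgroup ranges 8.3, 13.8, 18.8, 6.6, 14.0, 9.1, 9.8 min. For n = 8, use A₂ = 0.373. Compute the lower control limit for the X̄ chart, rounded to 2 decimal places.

X̄̄ = (33.8 + 34.5 + 33.9 + 34.0 + 31.9 + 33.3 + 35.6) / 7 = 237.0000 / 7 = 33.8571
R̄ = (8.3 + 13.8 + 18.8 + 6.6 + 14.0 + 9.1 + 9.8) / 7 = 80.4000 / 7 = 11.4857
LCL = X̄̄ − A₂·R̄ = 33.8571 − 0.373 × 11.4857 = 29.5730

29.57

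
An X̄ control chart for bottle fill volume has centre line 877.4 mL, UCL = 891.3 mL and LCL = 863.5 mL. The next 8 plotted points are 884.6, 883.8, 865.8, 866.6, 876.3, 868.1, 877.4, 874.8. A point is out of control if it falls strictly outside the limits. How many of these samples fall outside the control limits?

All 8 points lie within [863.5, 891.3].

0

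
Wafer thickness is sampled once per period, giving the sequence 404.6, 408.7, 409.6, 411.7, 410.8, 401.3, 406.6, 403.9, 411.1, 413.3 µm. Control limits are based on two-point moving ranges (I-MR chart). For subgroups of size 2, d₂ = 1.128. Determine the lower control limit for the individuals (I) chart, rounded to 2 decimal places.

397.85

X̄ = (404.6 + 408.7 + 409.6 + 411.7 + 410.8 + 401.3 + 406.6 + 403.9 + 411.1 + 413.3) / 10 = 408.1600
Moving ranges: 4.1, 0.9, 2.1, 0.9, 9.5, 5.3, 2.7, 7.2, 2.2; M̄R̄ = 34.9000 / 9 = 3.8778
LCL = X̄ − 3·M̄R̄/d₂ = 408.1600 − 3 × 3.8778 / 1.128 = 397.8468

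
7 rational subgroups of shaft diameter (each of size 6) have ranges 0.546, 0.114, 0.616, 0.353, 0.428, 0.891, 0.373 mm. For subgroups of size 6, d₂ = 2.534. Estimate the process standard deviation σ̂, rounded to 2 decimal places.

0.19

R̄ = (0.546 + 0.114 + 0.616 + 0.353 + 0.428 + 0.891 + 0.373) / 7 = 0.4744
σ̂ = R̄ / d₂ = 0.4744 / 2.534 = 0.1872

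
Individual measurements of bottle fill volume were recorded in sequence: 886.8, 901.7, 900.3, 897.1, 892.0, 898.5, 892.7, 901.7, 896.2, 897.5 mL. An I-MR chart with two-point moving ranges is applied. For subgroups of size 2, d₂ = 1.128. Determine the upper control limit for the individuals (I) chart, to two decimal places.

X̄ = (886.8 + 901.7 + 900.3 + 897.1 + 892.0 + 898.5 + 892.7 + 901.7 + 896.2 + 897.5) / 10 = 896.4500
Moving ranges: 14.9, 1.4, 3.2, 5.1, 6.5, 5.8, 9.0, 5.5, 1.3; M̄R̄ = 52.7000 / 9 = 5.8556
UCL = X̄ + 3·M̄R̄/d₂ = 896.4500 + 3 × 5.8556 / 1.128 = 912.0233

912.02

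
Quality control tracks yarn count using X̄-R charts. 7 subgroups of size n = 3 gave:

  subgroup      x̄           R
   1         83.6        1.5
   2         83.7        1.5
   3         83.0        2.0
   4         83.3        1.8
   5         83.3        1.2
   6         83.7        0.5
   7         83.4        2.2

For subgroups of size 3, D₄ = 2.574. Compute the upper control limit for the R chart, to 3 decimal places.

3.935

R̄ = (1.5 + 1.5 + 2.0 + 1.8 + 1.2 + 0.5 + 2.2) / 7 = 10.7000 / 7 = 1.5286
UCL_R = D₄·R̄ = 2.574 × 1.5286 = 3.9345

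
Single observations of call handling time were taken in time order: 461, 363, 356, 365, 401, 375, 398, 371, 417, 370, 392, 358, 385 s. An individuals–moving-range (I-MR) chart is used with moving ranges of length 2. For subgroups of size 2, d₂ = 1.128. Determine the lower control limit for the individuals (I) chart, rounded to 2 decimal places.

296.44

X̄ = (461 + 363 + 356 + 365 + 401 + 375 + 398 + 371 + 417 + 370 + 392 + 358 + 385) / 13 = 385.5385
Moving ranges: 98, 7, 9, 36, 26, 23, 27, 46, 47, 22, 34, 27; M̄R̄ = 402.0000 / 12 = 33.5000
LCL = X̄ − 3·M̄R̄/d₂ = 385.5385 − 3 × 33.5000 / 1.128 = 296.4427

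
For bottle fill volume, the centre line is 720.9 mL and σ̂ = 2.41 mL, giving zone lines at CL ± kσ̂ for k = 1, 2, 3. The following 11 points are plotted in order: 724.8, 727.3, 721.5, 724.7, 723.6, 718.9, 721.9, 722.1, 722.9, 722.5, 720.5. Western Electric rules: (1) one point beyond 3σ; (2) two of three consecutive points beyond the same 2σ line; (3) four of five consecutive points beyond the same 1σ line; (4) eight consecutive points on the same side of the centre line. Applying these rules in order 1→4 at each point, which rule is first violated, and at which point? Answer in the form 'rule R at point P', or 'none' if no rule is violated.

rule 3 at point 5

Zone of each point (C = within 1σ̂, B = 1σ̂–2σ̂, A = 2σ̂–3σ̂, * = beyond 3σ̂; sign = side of CL): 1:+B, 2:+A, 3:+C, 4:+B, 5:+B, 6:-C, 7:+C, 8:+C, 9:+C, 10:+C, 11:-C
Rule 3 (four of five consecutive points beyond the same 1σ limit) is satisfied at point 5.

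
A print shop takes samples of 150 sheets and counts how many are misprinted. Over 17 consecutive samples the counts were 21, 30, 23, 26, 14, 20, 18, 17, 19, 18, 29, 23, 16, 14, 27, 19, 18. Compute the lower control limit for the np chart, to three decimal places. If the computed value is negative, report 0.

8.032

p̄ = Σdᵢ / (k·n) = 352 / (17 × 150) = 0.13804
LCL = np̄ − 3·√(np̄(1−p̄)) = 20.7059 − 3 × 4.2246 = 8.0319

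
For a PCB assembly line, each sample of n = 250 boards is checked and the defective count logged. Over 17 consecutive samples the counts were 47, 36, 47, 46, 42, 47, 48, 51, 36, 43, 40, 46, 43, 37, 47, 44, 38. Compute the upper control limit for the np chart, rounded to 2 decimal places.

61.38

p̄ = Σdᵢ / (k·n) = 738 / (17 × 250) = 0.17365
UCL = np̄ + 3·√(np̄(1−p̄)) = 43.4118 + 3 × √(43.4118×0.82635) = 43.4118 + 3 × 5.9894 = 61.3801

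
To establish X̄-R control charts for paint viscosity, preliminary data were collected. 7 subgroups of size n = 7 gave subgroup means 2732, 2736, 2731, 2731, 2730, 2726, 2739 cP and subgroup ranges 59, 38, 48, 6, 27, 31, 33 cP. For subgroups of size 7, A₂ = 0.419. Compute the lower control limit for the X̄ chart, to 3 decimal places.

2717.657

X̄̄ = (2732 + 2736 + 2731 + 2731 + 2730 + 2726 + 2739) / 7 = 19125.0000 / 7 = 2732.1429
R̄ = (59 + 38 + 48 + 6 + 27 + 31 + 33) / 7 = 242.0000 / 7 = 34.5714
LCL = X̄̄ − A₂·R̄ = 2732.1429 − 0.419 × 34.5714 = 2717.6574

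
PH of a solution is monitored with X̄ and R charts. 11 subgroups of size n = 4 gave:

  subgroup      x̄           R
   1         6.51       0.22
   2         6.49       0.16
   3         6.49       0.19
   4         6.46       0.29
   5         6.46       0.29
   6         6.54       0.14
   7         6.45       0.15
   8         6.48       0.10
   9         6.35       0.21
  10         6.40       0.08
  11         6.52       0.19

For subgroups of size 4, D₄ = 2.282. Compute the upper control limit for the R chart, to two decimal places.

0.42

R̄ = (0.22 + 0.16 + 0.19 + 0.29 + 0.29 + 0.14 + 0.15 + 0.10 + 0.21 + 0.08 + 0.19) / 11 = 2.0200 / 11 = 0.1836
UCL_R = D₄·R̄ = 2.282 × 0.1836 = 0.4191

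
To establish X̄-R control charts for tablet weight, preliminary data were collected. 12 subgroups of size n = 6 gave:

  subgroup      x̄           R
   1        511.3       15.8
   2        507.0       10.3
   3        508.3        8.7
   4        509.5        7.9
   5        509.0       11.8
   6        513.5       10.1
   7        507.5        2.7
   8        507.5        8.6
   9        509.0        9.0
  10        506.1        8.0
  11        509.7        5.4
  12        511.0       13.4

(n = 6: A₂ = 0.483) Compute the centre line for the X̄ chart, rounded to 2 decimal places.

509.12

X̄̄ = (511.3 + 507.0 + 508.3 + 509.5 + 509.0 + 513.5 + 507.5 + 507.5 + 509.0 + 506.1 + 509.7 + 511.0) / 12 = 6109.4000 / 12 = 509.1167
CL = X̄̄ = 509.1167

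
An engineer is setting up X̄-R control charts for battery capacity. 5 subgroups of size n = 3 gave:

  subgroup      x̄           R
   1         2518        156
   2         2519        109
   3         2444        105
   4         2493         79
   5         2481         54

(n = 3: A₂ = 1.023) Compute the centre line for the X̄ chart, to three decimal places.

2491.000

X̄̄ = (2518 + 2519 + 2444 + 2493 + 2481) / 5 = 12455.0000 / 5 = 2491.0000
CL = X̄̄ = 2491.0000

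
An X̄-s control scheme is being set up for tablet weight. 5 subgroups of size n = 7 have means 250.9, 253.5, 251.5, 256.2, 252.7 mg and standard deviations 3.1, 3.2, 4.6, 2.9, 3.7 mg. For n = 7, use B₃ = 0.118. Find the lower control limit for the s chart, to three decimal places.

0.413

s̄ = (3.1 + 3.2 + 4.6 + 2.9 + 3.7) / 5 = 3.5000
LCL_s = B₃·s̄ = 0.118 × 3.5000 = 0.4130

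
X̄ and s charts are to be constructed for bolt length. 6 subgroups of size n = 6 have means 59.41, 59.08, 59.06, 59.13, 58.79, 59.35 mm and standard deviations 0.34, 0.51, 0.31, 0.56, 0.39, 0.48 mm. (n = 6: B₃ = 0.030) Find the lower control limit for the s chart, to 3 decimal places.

0.013

s̄ = (0.34 + 0.51 + 0.31 + 0.56 + 0.39 + 0.48) / 6 = 0.4317
LCL_s = B₃·s̄ = 0.030 × 0.4317 = 0.0129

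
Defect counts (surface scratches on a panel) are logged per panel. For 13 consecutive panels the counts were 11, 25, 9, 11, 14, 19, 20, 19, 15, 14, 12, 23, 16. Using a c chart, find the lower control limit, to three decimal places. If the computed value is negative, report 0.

c̄ = (11 + 25 + 9 + 11 + 14 + 19 + 20 + 19 + 15 + 14 + 12 + 23 + 16) / 13 = 208 / 13 = 16.0000
LCL = c̄ − 3√c̄ = 16.0000 − 3 × 4.0000 = 4.0000

4.000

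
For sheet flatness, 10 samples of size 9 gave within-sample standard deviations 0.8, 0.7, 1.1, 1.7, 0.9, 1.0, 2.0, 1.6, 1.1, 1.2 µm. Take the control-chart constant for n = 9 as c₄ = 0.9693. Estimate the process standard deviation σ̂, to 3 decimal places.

s̄ = (0.8 + 0.7 + 1.1 + 1.7 + 0.9 + 1.0 + 2.0 + 1.6 + 1.1 + 1.2) / 10 = 1.2100
σ̂ = s̄ / c₄ = 1.2100 / 0.9693 = 1.2483

1.248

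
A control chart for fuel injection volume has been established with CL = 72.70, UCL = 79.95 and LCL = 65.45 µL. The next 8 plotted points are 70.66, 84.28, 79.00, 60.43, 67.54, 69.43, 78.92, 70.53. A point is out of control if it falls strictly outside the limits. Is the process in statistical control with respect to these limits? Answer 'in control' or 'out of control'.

out of control

Compare each point to [65.45, 79.95]: sample 2 = 84.28 > UCL; sample 4 = 60.43 < LCL.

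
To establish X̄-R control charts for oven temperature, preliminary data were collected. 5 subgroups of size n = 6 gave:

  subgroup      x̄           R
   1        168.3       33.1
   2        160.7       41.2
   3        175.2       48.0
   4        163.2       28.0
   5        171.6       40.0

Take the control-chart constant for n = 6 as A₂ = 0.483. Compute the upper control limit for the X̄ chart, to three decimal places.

X̄̄ = (168.3 + 160.7 + 175.2 + 163.2 + 171.6) / 5 = 839.0000 / 5 = 167.8000
R̄ = (33.1 + 41.2 + 48.0 + 28.0 + 40.0) / 5 = 190.3000 / 5 = 38.0600
UCL = X̄̄ + A₂·R̄ = 167.8000 + 0.483 × 38.0600 = 186.1830

186.183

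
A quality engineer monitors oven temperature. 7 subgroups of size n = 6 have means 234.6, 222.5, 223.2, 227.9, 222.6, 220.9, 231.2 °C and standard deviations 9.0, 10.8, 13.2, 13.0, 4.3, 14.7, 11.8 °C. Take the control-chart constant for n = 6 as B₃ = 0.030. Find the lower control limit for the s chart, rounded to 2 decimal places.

s̄ = (9.0 + 10.8 + 13.2 + 13.0 + 4.3 + 14.7 + 11.8) / 7 = 10.9714
LCL_s = B₃·s̄ = 0.030 × 10.9714 = 0.3291

0.33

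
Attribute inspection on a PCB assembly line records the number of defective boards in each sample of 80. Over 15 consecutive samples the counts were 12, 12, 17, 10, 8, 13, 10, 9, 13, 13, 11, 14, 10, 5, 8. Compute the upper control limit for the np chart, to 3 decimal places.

p̄ = Σdᵢ / (k·n) = 165 / (15 × 80) = 0.13750
UCL = np̄ + 3·√(np̄(1−p̄)) = 11.0000 + 3 × √(11.0000×0.86250) = 11.0000 + 3 × 3.0802 = 20.2405

20.241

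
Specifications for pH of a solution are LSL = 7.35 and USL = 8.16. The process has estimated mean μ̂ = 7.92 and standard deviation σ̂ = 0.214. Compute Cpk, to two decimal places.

Cpu = (USL − μ̂) / (3σ̂) = (8.16 − 7.92) / (3 × 0.214) = 0.3738; Cpl = (μ̂ − LSL) / (3σ̂) = (7.92 − 7.35) / (3 × 0.214) = 0.8879; Cpk = min(Cpu, Cpl) = 0.3738

0.37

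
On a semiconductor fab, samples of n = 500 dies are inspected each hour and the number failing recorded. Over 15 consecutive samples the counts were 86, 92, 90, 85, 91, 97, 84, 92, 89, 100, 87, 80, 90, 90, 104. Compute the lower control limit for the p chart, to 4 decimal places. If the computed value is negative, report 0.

p̄ = Σdᵢ / (k·n) = 1357 / (15 × 500) = 0.18093
LCL = p̄ − 3·√(p̄(1−p̄)/n) = 0.18093 − 3 × 0.01722 = 0.12929

0.1293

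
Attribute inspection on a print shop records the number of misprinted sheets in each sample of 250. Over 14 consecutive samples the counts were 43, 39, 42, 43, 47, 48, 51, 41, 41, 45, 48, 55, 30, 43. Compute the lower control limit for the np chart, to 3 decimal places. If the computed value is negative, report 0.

p̄ = Σdᵢ / (k·n) = 616 / (14 × 250) = 0.17600
LCL = np̄ − 3·√(np̄(1−p̄)) = 44.0000 − 3 × 6.0213 = 25.9361

25.936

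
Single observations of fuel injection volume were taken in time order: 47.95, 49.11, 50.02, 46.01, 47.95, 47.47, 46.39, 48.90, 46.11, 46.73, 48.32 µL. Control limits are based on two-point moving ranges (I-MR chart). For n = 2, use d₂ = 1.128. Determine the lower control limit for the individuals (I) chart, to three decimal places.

X̄ = (47.95 + 49.11 + 50.02 + 46.01 + 47.95 + 47.47 + 46.39 + 48.90 + 46.11 + 46.73 + 48.32) / 11 = 47.7236
Moving ranges: 1.16, 0.91, 4.01, 1.94, 0.48, 1.08, 2.51, 2.79, 0.62, 1.59; M̄R̄ = 17.0900 / 10 = 1.7090
LCL = X̄ − 3·M̄R̄/d₂ = 47.7236 − 3 × 1.7090 / 1.128 = 43.1784

43.178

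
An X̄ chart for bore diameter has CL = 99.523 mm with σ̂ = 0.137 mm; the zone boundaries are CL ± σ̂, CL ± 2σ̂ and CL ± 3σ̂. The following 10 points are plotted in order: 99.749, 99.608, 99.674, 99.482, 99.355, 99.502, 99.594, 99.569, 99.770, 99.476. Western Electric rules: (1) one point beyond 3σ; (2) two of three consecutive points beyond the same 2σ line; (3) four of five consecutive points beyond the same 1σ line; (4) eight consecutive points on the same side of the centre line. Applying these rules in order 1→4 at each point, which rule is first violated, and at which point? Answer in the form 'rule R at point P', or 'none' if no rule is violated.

none

Zone of each point (C = within 1σ̂, B = 1σ̂–2σ̂, A = 2σ̂–3σ̂, * = beyond 3σ̂; sign = side of CL): 1:+B, 2:+C, 3:+B, 4:-C, 5:-B, 6:-C, 7:+C, 8:+C, 9:+B, 10:-C
No rule fires across all 10 points.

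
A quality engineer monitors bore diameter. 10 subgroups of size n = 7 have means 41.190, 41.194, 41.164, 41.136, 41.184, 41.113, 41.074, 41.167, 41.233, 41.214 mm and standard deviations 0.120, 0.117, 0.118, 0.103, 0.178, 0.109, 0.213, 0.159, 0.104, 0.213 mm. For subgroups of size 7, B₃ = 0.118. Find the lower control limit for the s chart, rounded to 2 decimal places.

s̄ = (0.120 + 0.117 + 0.118 + 0.103 + 0.178 + 0.109 + 0.213 + 0.159 + 0.104 + 0.213) / 10 = 0.1434
LCL_s = B₃·s̄ = 0.118 × 0.1434 = 0.0169

0.02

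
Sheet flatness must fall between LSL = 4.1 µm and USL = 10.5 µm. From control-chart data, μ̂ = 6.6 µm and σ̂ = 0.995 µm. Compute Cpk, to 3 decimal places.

0.838

Cpu = (USL − μ̂) / (3σ̂) = (10.5 − 6.6) / (3 × 0.995) = 1.3065; Cpl = (μ̂ − LSL) / (3σ̂) = (6.6 − 4.1) / (3 × 0.995) = 0.8375; Cpk = min(Cpu, Cpl) = 0.8375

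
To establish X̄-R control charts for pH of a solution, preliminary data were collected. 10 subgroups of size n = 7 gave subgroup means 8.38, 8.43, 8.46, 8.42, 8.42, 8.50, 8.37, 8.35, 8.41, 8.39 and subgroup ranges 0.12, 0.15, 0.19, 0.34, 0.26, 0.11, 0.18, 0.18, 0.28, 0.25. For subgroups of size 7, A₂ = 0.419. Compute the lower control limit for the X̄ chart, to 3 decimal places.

8.327

X̄̄ = (8.38 + 8.43 + 8.46 + 8.42 + 8.42 + 8.50 + 8.37 + 8.35 + 8.41 + 8.39) / 10 = 84.1300 / 10 = 8.4130
R̄ = (0.12 + 0.15 + 0.19 + 0.34 + 0.26 + 0.11 + 0.18 + 0.18 + 0.28 + 0.25) / 10 = 2.0600 / 10 = 0.2060
LCL = X̄̄ − A₂·R̄ = 8.4130 − 0.419 × 0.2060 = 8.3267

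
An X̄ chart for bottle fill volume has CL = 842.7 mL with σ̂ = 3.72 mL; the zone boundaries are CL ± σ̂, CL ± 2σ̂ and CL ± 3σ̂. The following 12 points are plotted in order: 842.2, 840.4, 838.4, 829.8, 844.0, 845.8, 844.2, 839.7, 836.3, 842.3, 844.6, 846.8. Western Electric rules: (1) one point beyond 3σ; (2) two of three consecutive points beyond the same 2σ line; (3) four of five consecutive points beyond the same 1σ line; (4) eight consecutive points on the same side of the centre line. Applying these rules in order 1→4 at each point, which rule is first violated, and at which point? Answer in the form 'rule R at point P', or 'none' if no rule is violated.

rule 1 at point 4

Zone of each point (C = within 1σ̂, B = 1σ̂–2σ̂, A = 2σ̂–3σ̂, * = beyond 3σ̂; sign = side of CL): 1:-C, 2:-C, 3:-B, 4:-*, 5:+C, 6:+C, 7:+C, 8:-C, 9:-B, 10:-C, 11:+C, 12:+B
Rule 1 (one point beyond the 3σ limits) is satisfied at point 4.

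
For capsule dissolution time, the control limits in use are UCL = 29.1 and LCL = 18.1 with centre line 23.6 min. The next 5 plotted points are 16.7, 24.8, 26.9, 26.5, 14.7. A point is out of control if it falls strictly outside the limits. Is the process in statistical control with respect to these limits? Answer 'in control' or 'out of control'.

out of control

Compare each point to [18.1, 29.1]: sample 1 = 16.7 < LCL; sample 5 = 14.7 < LCL.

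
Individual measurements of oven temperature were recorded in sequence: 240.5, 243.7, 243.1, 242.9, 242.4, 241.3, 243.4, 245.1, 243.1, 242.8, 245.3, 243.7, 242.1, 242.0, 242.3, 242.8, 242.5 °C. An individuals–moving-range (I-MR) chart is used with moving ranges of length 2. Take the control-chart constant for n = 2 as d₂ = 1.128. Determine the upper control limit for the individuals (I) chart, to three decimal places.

245.974

X̄ = (240.5 + 243.7 + 243.1 + 242.9 + 242.4 + 241.3 + 243.4 + 245.1 + 243.1 + 242.8 + 245.3 + 243.7 + 242.1 + 242.0 + 242.3 + 242.8 + 242.5) / 17 = 242.8824
Moving ranges: 3.2, 0.6, 0.2, 0.5, 1.1, 2.1, 1.7, 2.0, 0.3, 2.5, 1.6, 1.6, 0.1, 0.3, 0.5, 0.3; M̄R̄ = 18.6000 / 16 = 1.1625
UCL = X̄ + 3·M̄R̄/d₂ = 242.8824 + 3 × 1.1625 / 1.128 = 245.9741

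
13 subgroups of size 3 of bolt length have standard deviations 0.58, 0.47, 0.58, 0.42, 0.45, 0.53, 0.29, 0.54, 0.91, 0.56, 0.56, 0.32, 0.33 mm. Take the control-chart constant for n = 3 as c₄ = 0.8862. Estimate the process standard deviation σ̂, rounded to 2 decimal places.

0.57

s̄ = (0.58 + 0.47 + 0.58 + 0.42 + 0.45 + 0.53 + 0.29 + 0.54 + 0.91 + 0.56 + 0.56 + 0.32 + 0.33) / 13 = 0.5031
σ̂ = s̄ / c₄ = 0.5031 / 0.8862 = 0.5677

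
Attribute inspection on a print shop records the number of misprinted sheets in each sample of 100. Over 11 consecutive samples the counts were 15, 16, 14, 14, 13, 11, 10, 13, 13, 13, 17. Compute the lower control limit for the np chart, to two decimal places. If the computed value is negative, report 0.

3.28

p̄ = Σdᵢ / (k·n) = 149 / (11 × 100) = 0.13545
LCL = np̄ − 3·√(np̄(1−p̄)) = 13.5455 − 3 × 3.4221 = 3.2792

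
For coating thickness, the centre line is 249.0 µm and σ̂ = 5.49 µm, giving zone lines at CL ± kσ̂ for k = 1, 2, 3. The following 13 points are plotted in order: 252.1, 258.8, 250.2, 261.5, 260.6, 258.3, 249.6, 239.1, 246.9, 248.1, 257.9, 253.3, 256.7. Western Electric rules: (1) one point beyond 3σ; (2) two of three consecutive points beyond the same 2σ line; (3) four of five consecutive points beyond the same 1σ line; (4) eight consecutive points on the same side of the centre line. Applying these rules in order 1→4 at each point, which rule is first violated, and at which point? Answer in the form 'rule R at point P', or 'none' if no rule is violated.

rule 2 at point 5

Zone of each point (C = within 1σ̂, B = 1σ̂–2σ̂, A = 2σ̂–3σ̂, * = beyond 3σ̂; sign = side of CL): 1:+C, 2:+B, 3:+C, 4:+A, 5:+A, 6:+B, 7:+C, 8:-B, 9:-C, 10:-C, 11:+B, 12:+C, 13:+B
Rule 2 (two of three consecutive points beyond the same 2σ limit) is satisfied at point 5.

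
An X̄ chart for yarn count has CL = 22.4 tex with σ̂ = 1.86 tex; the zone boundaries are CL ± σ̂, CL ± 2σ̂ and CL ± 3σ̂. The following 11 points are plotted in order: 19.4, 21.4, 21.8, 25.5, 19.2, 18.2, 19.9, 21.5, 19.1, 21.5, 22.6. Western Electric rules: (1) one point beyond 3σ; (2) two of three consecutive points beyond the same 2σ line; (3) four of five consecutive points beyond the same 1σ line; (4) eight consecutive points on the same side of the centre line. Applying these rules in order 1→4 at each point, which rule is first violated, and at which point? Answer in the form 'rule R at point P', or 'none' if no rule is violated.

rule 3 at point 9

Zone of each point (C = within 1σ̂, B = 1σ̂–2σ̂, A = 2σ̂–3σ̂, * = beyond 3σ̂; sign = side of CL): 1:-B, 2:-C, 3:-C, 4:+B, 5:-B, 6:-A, 7:-B, 8:-C, 9:-B, 10:-C, 11:+C
Rule 3 (four of five consecutive points beyond the same 1σ limit) is satisfied at point 9.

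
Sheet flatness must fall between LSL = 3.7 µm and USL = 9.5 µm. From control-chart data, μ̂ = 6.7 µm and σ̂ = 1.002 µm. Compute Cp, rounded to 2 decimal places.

Cp = (USL − LSL) / (6σ̂) = (9.5 − 3.7) / (6 × 1.002) = 5.8000 / 6.0120 = 0.9647

0.96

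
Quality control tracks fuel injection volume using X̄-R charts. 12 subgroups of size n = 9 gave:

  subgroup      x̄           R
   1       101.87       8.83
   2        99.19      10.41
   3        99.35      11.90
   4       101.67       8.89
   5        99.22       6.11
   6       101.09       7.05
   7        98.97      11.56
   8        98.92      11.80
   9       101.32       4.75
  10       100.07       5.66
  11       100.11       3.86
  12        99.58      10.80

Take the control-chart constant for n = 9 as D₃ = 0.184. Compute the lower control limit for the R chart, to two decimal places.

1.56

R̄ = (8.83 + 10.41 + 11.90 + 8.89 + 6.11 + 7.05 + 11.56 + 11.80 + 4.75 + 5.66 + 3.86 + 10.80) / 12 = 101.6200 / 12 = 8.4683
LCL_R = D₃·R̄ = 0.184 × 8.4683 = 1.5582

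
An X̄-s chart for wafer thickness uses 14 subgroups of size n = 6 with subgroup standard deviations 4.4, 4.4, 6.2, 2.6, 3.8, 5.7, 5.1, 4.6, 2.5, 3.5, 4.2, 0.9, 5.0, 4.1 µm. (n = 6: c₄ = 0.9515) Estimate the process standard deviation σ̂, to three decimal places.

4.279

s̄ = (4.4 + 4.4 + 6.2 + 2.6 + 3.8 + 5.7 + 5.1 + 4.6 + 2.5 + 3.5 + 4.2 + 0.9 + 5.0 + 4.1) / 14 = 4.0714
σ̂ = s̄ / c₄ = 4.0714 / 0.9515 = 4.2790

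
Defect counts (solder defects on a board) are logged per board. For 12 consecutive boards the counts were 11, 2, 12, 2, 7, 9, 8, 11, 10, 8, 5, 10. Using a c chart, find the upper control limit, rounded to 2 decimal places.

c̄ = (11 + 2 + 12 + 2 + 7 + 9 + 8 + 11 + 10 + 8 + 5 + 10) / 12 = 95 / 12 = 7.9167
UCL = c̄ + 3√c̄ = 7.9167 + 3 × √7.9167 = 7.9167 + 3 × 2.8137 = 16.3576

16.36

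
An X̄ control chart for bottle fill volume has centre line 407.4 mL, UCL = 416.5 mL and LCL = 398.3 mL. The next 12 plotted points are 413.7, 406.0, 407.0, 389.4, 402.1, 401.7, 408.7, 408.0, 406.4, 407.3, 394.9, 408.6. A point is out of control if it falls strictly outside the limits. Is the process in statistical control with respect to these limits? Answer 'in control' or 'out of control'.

Compare each point to [398.3, 416.5]: sample 4 = 389.4 < LCL; sample 11 = 394.9 < LCL.

out of control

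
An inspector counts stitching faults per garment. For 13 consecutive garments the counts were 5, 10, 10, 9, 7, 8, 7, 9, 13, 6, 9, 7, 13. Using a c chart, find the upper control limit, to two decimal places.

c̄ = (5 + 10 + 10 + 9 + 7 + 8 + 7 + 9 + 13 + 6 + 9 + 7 + 13) / 13 = 113 / 13 = 8.6923
UCL = c̄ + 3√c̄ = 8.6923 + 3 × √8.6923 = 8.6923 + 3 × 2.9483 = 17.5371

17.54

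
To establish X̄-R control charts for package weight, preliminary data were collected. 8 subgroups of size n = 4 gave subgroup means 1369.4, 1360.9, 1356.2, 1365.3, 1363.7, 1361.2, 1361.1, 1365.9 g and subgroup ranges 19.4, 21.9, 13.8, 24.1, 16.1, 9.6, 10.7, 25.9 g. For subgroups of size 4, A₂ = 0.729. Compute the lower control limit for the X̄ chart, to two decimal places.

1350.07

X̄̄ = (1369.4 + 1360.9 + 1356.2 + 1365.3 + 1363.7 + 1361.2 + 1361.1 + 1365.9) / 8 = 10903.7000 / 8 = 1362.9625
R̄ = (19.4 + 21.9 + 13.8 + 24.1 + 16.1 + 9.6 + 10.7 + 25.9) / 8 = 141.5000 / 8 = 17.6875
LCL = X̄̄ − A₂·R̄ = 1362.9625 − 0.729 × 17.6875 = 1350.0683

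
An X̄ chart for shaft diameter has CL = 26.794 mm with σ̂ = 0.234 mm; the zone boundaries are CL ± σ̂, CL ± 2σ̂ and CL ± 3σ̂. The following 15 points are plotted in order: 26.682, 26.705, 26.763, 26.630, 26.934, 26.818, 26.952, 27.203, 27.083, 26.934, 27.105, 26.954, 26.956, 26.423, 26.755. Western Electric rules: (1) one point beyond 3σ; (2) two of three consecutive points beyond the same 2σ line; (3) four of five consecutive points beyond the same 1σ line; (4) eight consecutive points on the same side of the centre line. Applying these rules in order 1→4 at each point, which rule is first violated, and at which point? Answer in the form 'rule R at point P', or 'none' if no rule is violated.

rule 4 at point 12

Zone of each point (C = within 1σ̂, B = 1σ̂–2σ̂, A = 2σ̂–3σ̂, * = beyond 3σ̂; sign = side of CL): 1:-C, 2:-C, 3:-C, 4:-C, 5:+C, 6:+C, 7:+C, 8:+B, 9:+B, 10:+C, 11:+B, 12:+C, 13:+C, 14:-B, 15:-C
Rule 4 (eight consecutive points on the same side of the centre line) is satisfied at point 12.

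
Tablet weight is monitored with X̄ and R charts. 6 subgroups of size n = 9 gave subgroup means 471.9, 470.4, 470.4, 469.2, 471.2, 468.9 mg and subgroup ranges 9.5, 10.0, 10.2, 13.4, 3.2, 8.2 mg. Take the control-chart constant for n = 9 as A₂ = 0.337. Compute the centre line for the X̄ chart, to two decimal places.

470.33

X̄̄ = (471.9 + 470.4 + 470.4 + 469.2 + 471.2 + 468.9) / 6 = 2822.0000 / 6 = 470.3333
CL = X̄̄ = 470.3333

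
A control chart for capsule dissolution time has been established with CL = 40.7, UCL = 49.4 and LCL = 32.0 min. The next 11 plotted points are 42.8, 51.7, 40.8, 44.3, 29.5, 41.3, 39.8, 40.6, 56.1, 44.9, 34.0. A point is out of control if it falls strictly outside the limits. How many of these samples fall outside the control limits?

3

Compare each point to [32.0, 49.4]: sample 2 = 51.7 > UCL; sample 5 = 29.5 < LCL; sample 9 = 56.1 > UCL.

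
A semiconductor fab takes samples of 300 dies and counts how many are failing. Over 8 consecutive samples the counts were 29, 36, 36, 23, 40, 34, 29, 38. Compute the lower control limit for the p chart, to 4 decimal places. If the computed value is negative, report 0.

p̄ = Σdᵢ / (k·n) = 265 / (8 × 300) = 0.11042
LCL = p̄ − 3·√(p̄(1−p̄)/n) = 0.11042 − 3 × 0.01809 = 0.05613

0.0561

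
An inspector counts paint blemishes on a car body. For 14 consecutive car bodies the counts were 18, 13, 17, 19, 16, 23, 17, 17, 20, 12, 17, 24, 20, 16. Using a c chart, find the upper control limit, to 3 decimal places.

30.438

c̄ = (18 + 13 + 17 + 19 + 16 + 23 + 17 + 17 + 20 + 12 + 17 + 24 + 20 + 16) / 14 = 249 / 14 = 17.7857
UCL = c̄ + 3√c̄ = 17.7857 + 3 × √17.7857 = 17.7857 + 3 × 4.2173 = 30.4376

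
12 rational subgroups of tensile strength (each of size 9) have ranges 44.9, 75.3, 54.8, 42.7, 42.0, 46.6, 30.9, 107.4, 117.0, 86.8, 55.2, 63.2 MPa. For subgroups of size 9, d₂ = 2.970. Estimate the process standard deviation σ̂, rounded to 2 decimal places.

R̄ = (44.9 + 75.3 + 54.8 + 42.7 + 42.0 + 46.6 + 30.9 + 107.4 + 117.0 + 86.8 + 55.2 + 63.2) / 12 = 63.9000
σ̂ = R̄ / d₂ = 63.9000 / 2.970 = 21.5152

21.52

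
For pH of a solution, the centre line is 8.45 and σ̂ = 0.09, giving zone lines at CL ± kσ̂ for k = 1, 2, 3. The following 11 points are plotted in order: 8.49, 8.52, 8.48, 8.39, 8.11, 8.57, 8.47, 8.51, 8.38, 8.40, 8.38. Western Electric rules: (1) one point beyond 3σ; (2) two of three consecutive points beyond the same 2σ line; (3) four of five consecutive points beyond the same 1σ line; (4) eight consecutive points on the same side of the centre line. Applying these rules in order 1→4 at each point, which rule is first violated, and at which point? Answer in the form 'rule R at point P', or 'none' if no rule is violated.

Zone of each point (C = within 1σ̂, B = 1σ̂–2σ̂, A = 2σ̂–3σ̂, * = beyond 3σ̂; sign = side of CL): 1:+C, 2:+C, 3:+C, 4:-C, 5:-*, 6:+B, 7:+C, 8:+C, 9:-C, 10:-C, 11:-C
Rule 1 (one point beyond the 3σ limits) is satisfied at point 5.

rule 1 at point 5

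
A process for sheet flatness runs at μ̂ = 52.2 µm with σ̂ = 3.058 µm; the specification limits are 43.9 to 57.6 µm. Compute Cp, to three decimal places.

Cp = (USL − LSL) / (6σ̂) = (57.6 − 43.9) / (6 × 3.058) = 13.7000 / 18.3480 = 0.7467

0.747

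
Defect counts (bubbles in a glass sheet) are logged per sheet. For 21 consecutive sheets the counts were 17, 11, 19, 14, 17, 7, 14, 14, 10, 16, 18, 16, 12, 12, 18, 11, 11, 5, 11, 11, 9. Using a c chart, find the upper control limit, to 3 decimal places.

c̄ = (17 + 11 + 19 + 14 + 17 + 7 + 14 + 14 + 10 + 16 + 18 + 16 + 12 + 12 + 18 + 11 + 11 + 5 + 11 + 11 + 9) / 21 = 273 / 21 = 13.0000
UCL = c̄ + 3√c̄ = 13.0000 + 3 × √13.0000 = 13.0000 + 3 × 3.6056 = 23.8167

23.817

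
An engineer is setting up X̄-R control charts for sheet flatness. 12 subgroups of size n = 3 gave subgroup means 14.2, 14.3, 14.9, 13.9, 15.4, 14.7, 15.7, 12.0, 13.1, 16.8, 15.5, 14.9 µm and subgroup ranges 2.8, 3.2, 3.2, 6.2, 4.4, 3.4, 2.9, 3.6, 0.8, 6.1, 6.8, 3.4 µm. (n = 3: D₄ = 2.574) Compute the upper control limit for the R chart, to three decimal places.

R̄ = (2.8 + 3.2 + 3.2 + 6.2 + 4.4 + 3.4 + 2.9 + 3.6 + 0.8 + 6.1 + 6.8 + 3.4) / 12 = 46.8000 / 12 = 3.9000
UCL_R = D₄·R̄ = 2.574 × 3.9000 = 10.0386

10.039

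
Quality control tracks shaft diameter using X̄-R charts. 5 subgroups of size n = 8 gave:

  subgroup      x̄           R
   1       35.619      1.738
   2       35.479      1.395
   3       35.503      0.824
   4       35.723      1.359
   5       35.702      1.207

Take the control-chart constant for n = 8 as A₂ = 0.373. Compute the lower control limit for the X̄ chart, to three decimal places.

35.119

X̄̄ = (35.619 + 35.479 + 35.503 + 35.723 + 35.702) / 5 = 178.0260 / 5 = 35.6052
R̄ = (1.738 + 1.395 + 0.824 + 1.359 + 1.207) / 5 = 6.5230 / 5 = 1.3046
LCL = X̄̄ − A₂·R̄ = 35.6052 − 0.373 × 1.3046 = 35.1186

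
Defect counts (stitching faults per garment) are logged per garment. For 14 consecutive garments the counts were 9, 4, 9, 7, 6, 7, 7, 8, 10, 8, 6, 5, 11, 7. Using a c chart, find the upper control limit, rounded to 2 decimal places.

15.61

c̄ = (9 + 4 + 9 + 7 + 6 + 7 + 7 + 8 + 10 + 8 + 6 + 5 + 11 + 7) / 14 = 104 / 14 = 7.4286
UCL = c̄ + 3√c̄ = 7.4286 + 3 × √7.4286 = 7.4286 + 3 × 2.7255 = 15.6052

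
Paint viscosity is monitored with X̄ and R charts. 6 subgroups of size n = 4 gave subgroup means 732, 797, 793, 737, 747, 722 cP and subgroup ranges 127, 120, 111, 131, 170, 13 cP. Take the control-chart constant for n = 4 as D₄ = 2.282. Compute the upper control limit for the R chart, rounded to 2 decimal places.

R̄ = (127 + 120 + 111 + 131 + 170 + 13) / 6 = 672.0000 / 6 = 112.0000
UCL_R = D₄·R̄ = 2.282 × 112.0000 = 255.5840

255.58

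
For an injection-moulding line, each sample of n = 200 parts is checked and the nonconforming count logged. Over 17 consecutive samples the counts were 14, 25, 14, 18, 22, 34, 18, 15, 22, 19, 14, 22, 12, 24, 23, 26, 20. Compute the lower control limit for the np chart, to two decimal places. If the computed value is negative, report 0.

p̄ = Σdᵢ / (k·n) = 342 / (17 × 200) = 0.10059
LCL = np̄ − 3·√(np̄(1−p̄)) = 20.1176 − 3 × 4.2537 = 7.3565

7.36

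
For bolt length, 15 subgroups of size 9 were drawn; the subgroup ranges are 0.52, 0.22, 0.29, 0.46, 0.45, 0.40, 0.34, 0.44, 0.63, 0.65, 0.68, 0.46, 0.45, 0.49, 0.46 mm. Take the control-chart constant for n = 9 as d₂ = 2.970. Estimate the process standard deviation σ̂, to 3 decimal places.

R̄ = (0.52 + 0.22 + 0.29 + 0.46 + 0.45 + 0.40 + 0.34 + 0.44 + 0.63 + 0.65 + 0.68 + 0.46 + 0.45 + 0.49 + 0.46) / 15 = 0.4627
σ̂ = R̄ / d₂ = 0.4627 / 2.970 = 0.1558

0.156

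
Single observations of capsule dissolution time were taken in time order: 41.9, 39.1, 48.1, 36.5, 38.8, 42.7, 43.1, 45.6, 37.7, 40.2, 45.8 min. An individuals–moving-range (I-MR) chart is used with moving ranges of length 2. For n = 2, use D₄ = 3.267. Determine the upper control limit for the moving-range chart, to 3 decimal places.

Moving ranges: 2.8, 9.0, 11.6, 2.3, 3.9, 0.4, 2.5, 7.9, 2.5, 5.6; M̄R̄ = 48.5000 / 10 = 4.8500
UCL_MR = D₄·M̄R̄ = 3.267 × 4.8500 = 15.8449

15.845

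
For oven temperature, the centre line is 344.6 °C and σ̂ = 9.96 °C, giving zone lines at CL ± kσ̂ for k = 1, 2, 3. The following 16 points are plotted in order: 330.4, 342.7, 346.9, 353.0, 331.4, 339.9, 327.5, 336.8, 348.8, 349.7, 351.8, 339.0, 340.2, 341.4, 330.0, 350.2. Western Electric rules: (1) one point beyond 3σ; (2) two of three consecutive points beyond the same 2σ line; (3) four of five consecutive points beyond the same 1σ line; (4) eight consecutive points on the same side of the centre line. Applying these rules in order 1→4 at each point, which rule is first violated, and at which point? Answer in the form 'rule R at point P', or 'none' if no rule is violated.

none

Zone of each point (C = within 1σ̂, B = 1σ̂–2σ̂, A = 2σ̂–3σ̂, * = beyond 3σ̂; sign = side of CL): 1:-B, 2:-C, 3:+C, 4:+C, 5:-B, 6:-C, 7:-B, 8:-C, 9:+C, 10:+C, 11:+C, 12:-C, 13:-C, 14:-C, 15:-B, 16:+C
No rule fires across all 16 points.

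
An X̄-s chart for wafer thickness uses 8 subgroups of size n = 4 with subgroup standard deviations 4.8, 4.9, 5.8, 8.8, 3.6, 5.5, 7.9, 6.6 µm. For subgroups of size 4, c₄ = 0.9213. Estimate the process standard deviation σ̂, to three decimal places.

6.499

s̄ = (4.8 + 4.9 + 5.8 + 8.8 + 3.6 + 5.5 + 7.9 + 6.6) / 8 = 5.9875
σ̂ = s̄ / c₄ = 5.9875 / 0.9213 = 6.4990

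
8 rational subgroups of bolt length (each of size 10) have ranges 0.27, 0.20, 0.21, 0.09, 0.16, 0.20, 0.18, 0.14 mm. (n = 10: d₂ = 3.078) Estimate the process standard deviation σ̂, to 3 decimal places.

0.059

R̄ = (0.27 + 0.20 + 0.21 + 0.09 + 0.16 + 0.20 + 0.18 + 0.14) / 8 = 0.1812
σ̂ = R̄ / d₂ = 0.1812 / 3.078 = 0.0589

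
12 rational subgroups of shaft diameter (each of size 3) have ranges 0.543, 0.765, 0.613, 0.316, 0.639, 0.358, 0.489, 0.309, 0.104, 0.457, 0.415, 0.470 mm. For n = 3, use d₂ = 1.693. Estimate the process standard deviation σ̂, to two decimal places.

R̄ = (0.543 + 0.765 + 0.613 + 0.316 + 0.639 + 0.358 + 0.489 + 0.309 + 0.104 + 0.457 + 0.415 + 0.470) / 12 = 0.4565
σ̂ = R̄ / d₂ = 0.4565 / 1.693 = 0.2696

0.27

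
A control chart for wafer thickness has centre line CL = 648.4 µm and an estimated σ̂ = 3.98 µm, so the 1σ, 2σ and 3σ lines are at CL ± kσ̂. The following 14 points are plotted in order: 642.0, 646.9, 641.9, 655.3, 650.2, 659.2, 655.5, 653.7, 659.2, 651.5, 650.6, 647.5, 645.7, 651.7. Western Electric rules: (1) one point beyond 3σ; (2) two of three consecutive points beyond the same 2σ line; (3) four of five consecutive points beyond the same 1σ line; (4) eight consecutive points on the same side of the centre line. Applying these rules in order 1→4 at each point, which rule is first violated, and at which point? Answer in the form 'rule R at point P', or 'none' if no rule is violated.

Zone of each point (C = within 1σ̂, B = 1σ̂–2σ̂, A = 2σ̂–3σ̂, * = beyond 3σ̂; sign = side of CL): 1:-B, 2:-C, 3:-B, 4:+B, 5:+C, 6:+A, 7:+B, 8:+B, 9:+A, 10:+C, 11:+C, 12:-C, 13:-C, 14:+C
Rule 3 (four of five consecutive points beyond the same 1σ limit) is satisfied at point 8.

rule 3 at point 8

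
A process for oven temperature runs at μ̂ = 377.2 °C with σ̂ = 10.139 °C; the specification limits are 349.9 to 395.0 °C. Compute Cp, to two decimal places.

Cp = (USL − LSL) / (6σ̂) = (395.0 − 349.9) / (6 × 10.139) = 45.1000 / 60.8340 = 0.7414

0.74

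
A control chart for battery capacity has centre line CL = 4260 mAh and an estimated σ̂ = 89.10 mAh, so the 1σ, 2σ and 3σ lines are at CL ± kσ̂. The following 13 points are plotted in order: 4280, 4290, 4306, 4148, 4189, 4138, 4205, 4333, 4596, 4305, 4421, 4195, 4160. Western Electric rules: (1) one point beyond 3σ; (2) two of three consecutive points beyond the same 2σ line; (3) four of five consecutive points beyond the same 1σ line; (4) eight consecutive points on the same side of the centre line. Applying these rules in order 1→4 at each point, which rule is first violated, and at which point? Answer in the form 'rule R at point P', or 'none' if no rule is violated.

Zone of each point (C = within 1σ̂, B = 1σ̂–2σ̂, A = 2σ̂–3σ̂, * = beyond 3σ̂; sign = side of CL): 1:+C, 2:+C, 3:+C, 4:-B, 5:-C, 6:-B, 7:-C, 8:+C, 9:+*, 10:+C, 11:+B, 12:-C, 13:-B
Rule 1 (one point beyond the 3σ limits) is satisfied at point 9.

rule 1 at point 9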